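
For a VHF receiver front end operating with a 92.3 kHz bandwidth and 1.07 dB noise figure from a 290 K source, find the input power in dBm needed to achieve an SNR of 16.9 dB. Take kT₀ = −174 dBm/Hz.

Sensitivity = −174 + 10 log₁₀(B) + NF + SNR_min
= −174 + 49.65 + 1.07 + 16.9
= −106.38 dBm → −106.4 dBm

−106.4 dBm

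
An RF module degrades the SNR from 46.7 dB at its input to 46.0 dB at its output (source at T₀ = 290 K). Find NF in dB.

NF (dB) = SNR_in(dB) − SNR_out(dB) when the source is at T₀
NF = 46.7 − 46.0 = 0.7 dB

0.7 dB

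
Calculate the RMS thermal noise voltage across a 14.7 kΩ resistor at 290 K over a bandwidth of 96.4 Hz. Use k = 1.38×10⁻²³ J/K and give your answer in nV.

151 nV

V_n = √(4kTRB)
4kTRB = 4 × 1.38×10⁻²³ × 290 × 1.47×10⁴ × 9.64×10¹ = 2.27×10⁻¹⁴ V²
V_n = √(2.27×10⁻¹⁴) = 1.51×10⁻⁷ V = 151 nV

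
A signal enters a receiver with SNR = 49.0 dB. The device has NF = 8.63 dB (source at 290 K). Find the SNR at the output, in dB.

By definition F = SNR_in/SNR_out, so in dB: SNR_out = SNR_in − NF
SNR_out = 49.0 − 8.63 = 40.37 dB

40.37 dB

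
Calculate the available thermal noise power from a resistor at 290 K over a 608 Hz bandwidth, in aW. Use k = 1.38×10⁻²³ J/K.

2.43 aW

P_n = kTB = 1.38×10⁻²³ × 290 × 6.08×10² = 2.43×10⁻¹⁸ W = 2.43 aW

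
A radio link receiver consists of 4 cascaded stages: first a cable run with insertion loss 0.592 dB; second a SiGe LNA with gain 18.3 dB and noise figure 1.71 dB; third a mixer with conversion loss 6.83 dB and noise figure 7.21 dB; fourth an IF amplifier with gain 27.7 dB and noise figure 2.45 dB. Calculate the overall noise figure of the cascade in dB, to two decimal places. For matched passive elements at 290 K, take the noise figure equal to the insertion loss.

2.63 dB

Convert to linear (a loss of L dB is a gain of −L dB): F_i = 10^(NF_i/10), G_i = 10^(G_i,dB/10)
  Stage 1: F_1 = 10^(0.592/10) = 1.146, G_1 = 10^(−0.592/10) = 0.8726
  Stage 2: F_2 = 10^(1.71/10) = 1.483, G_2 = 10^(18.3/10) = 67.61
  Stage 3: F_3 = 10^(7.21/10) = 5.260, G_3 = 10^(−6.83/10) = 0.2075
  Stage 4: F_4 = 10^(2.45/10) = 1.758, G_4 = 10^(27.7/10) = 588.8
Friis cascade:
  F = 1.146 + (1.483 − 1)/0.8726 + (5.260 − 1)/58.99 + (1.758 − 1)/12.24 = 1.833
NF = 10 log₁₀(1.833) = 2.63 dB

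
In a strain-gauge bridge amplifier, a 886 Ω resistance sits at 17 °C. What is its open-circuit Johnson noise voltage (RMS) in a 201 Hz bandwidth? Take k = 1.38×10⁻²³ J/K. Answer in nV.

T = 17 °C + 273.15 = 290.15 K
V_n = √(4kTRB)
4kTRB = 4 × 1.38×10⁻²³ × 290.15 × 8.86×10² × 2.01×10² = 2.85×10⁻¹⁵ V²
V_n = √(2.85×10⁻¹⁵) = 5.34×10⁻⁸ V = 53.4 nV

53.4 nV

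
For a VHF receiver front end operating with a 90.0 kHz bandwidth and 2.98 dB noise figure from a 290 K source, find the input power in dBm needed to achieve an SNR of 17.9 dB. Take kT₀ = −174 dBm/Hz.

−103.6 dBm

Sensitivity = −174 + 10 log₁₀(B) + NF + SNR_min
= −174 + 49.54 + 2.98 + 17.9
= −103.58 dBm → −103.6 dBm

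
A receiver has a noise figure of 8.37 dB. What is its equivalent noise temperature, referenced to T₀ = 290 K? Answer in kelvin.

F = 10^(8.37/10) = 6.87068
T_e = (F − 1)·T₀ = (6.87068 − 1) × 290 = 1702 K

1702 K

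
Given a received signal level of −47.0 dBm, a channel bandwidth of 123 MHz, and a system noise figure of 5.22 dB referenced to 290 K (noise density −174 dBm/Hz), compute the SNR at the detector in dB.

Noise floor: N = −174 + 10 log₁₀(B) + NF
10 log₁₀(1.23×10⁸) = 80.9 dB
N = −174 + 80.9 + 5.22 = −87.88 dBm
SNR = P_sig − N = −47.0 − (−87.88) = 40.88 dB → 40.9 dB

40.9 dB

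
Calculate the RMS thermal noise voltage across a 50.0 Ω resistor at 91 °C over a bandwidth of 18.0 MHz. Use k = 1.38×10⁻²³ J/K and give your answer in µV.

4.25 µV

T = 91 °C + 273.15 = 364.15 K
V_n = √(4kTRB)
4kTRB = 4 × 1.38×10⁻²³ × 364.15 × 5.00×10¹ × 1.80×10⁷ = 1.81×10⁻¹¹ V²
V_n = √(1.81×10⁻¹¹) = 4.25×10⁻⁶ V = 4.25 µV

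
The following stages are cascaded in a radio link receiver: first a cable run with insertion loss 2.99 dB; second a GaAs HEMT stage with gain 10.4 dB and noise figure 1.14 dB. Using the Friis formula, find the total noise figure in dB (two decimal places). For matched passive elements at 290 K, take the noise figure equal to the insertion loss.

Convert to linear (a loss of L dB is a gain of −L dB): F_i = 10^(NF_i/10), G_i = 10^(G_i,dB/10)
  Stage 1: F_1 = 10^(2.99/10) = 1.991, G_1 = 10^(−2.99/10) = 0.5023
  Stage 2: F_2 = 10^(1.14/10) = 1.300, G_2 = 10^(10.4/10) = 10.96
Friis cascade:
  F = 1.991 + (1.300 − 1)/0.5023 = 2.588
NF = 10 log₁₀(2.588) = 4.13 dB

4.13 dB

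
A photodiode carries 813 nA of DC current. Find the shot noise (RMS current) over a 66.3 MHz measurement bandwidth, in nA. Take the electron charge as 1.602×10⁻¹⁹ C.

I_n = √(2qI·B)
2qI·B = 2 × 1.602×10⁻¹⁹ × 8.13×10⁻⁷ × 6.63×10⁷ = 1.73×10⁻¹⁷ A²
I_n = √(1.73×10⁻¹⁷) = 4.16×10⁻⁹ A = 4.16 nA

4.16 nA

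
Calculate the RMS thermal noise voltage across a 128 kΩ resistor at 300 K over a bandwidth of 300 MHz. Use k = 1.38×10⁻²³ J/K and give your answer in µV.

797 µV

V_n = √(4kTRB)
4kTRB = 4 × 1.38×10⁻²³ × 300 × 1.28×10⁵ × 3.00×10⁸ = 6.36×10⁻⁷ V²
V_n = √(6.36×10⁻⁷) = 7.97×10⁻⁴ V = 797 µV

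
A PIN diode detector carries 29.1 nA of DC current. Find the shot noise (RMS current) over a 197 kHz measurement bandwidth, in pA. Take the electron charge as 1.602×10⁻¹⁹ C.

I_n = √(2qI·B)
2qI·B = 2 × 1.602×10⁻¹⁹ × 2.91×10⁻⁸ × 1.97×10⁵ = 1.84×10⁻²¹ A²
I_n = √(1.84×10⁻²¹) = 4.29×10⁻¹¹ A = 42.9 pA

42.9 pA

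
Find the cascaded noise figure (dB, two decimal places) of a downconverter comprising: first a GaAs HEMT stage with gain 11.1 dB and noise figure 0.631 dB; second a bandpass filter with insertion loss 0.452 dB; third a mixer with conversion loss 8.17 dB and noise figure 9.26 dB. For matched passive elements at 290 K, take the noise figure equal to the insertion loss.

Convert to linear (a loss of L dB is a gain of −L dB): F_i = 10^(NF_i/10), G_i = 10^(G_i,dB/10)
  Stage 1: F_1 = 10^(0.631/10) = 1.156, G_1 = 10^(11.1/10) = 12.88
  Stage 2: F_2 = 10^(0.452/10) = 1.110, G_2 = 10^(−0.452/10) = 0.9012
  Stage 3: F_3 = 10^(9.26/10) = 8.433, G_3 = 10^(−8.17/10) = 0.1524
Friis cascade:
  F = 1.156 + (1.110 − 1)/12.88 + (8.433 − 1)/11.61 = 1.805
NF = 10 log₁₀(1.805) = 2.57 dB

2.57 dB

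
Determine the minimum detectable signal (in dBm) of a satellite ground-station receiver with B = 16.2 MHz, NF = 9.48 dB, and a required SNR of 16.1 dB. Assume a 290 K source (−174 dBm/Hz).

Sensitivity = −174 + 10 log₁₀(B) + NF + SNR_min
= −174 + 72.1 + 9.48 + 16.1
= −76.32 dBm → −76.3 dBm

−76.3 dBm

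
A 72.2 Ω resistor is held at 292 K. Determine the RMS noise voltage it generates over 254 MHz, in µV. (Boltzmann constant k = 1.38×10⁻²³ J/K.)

17.2 µV

V_n = √(4kTRB)
4kTRB = 4 × 1.38×10⁻²³ × 292 × 7.22×10¹ × 2.54×10⁸ = 2.96×10⁻¹⁰ V²
V_n = √(2.96×10⁻¹⁰) = 1.72×10⁻⁵ V = 17.2 µV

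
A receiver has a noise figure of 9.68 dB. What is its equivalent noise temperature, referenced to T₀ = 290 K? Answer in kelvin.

2404 K

F = 10^(9.68/10) = 9.28966
T_e = (F − 1)·T₀ = (9.28966 − 1) × 290 = 2404 K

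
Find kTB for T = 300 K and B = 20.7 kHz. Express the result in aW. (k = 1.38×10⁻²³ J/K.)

P_n = kTB = 1.38×10⁻²³ × 300 × 2.07×10⁴ = 8.57×10⁻¹⁷ W = 85.7 aW

85.7 aW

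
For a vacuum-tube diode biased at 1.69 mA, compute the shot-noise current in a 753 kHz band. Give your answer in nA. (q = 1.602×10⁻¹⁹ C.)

20.2 nA

I_n = √(2qI·B)
2qI·B = 2 × 1.602×10⁻¹⁹ × 1.69×10⁻³ × 7.53×10⁵ = 4.08×10⁻¹⁶ A²
I_n = √(4.08×10⁻¹⁶) = 2.02×10⁻⁸ A = 20.2 nA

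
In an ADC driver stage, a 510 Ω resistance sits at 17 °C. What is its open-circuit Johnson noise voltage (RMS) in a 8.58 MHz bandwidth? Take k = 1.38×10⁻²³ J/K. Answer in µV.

8.37 µV

T = 17 °C + 273.15 = 290.15 K
V_n = √(4kTRB)
4kTRB = 4 × 1.38×10⁻²³ × 290.15 × 5.10×10² × 8.58×10⁶ = 7.01×10⁻¹¹ V²
V_n = √(7.01×10⁻¹¹) = 8.37×10⁻⁶ V = 8.37 µV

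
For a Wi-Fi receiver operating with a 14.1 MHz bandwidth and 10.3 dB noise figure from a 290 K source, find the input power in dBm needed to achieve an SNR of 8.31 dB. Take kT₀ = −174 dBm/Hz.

Sensitivity = −174 + 10 log₁₀(B) + NF + SNR_min
= −174 + 71.49 + 10.3 + 8.31
= −83.90 dBm → −83.9 dBm

−83.9 dBm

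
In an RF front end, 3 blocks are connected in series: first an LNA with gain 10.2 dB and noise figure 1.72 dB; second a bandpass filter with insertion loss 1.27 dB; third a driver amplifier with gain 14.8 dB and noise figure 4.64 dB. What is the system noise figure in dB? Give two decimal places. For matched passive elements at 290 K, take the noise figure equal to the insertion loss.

Convert to linear (a loss of L dB is a gain of −L dB): F_i = 10^(NF_i/10), G_i = 10^(G_i,dB/10)
  Stage 1: F_1 = 10^(1.72/10) = 1.486, G_1 = 10^(10.2/10) = 10.47
  Stage 2: F_2 = 10^(1.27/10) = 1.340, G_2 = 10^(−1.27/10) = 0.7464
  Stage 3: F_3 = 10^(4.64/10) = 2.911, G_3 = 10^(14.8/10) = 30.20
Friis cascade:
  F = 1.486 + (1.340 − 1)/10.47 + (2.911 − 1)/7.816 = 1.763
NF = 10 log₁₀(1.763) = 2.46 dB

2.46 dB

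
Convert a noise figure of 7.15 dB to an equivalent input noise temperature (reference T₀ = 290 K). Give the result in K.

F = 10^(7.15/10) = 5.188
T_e = (F − 1)·T₀ = (5.188 − 1) × 290 = 1215 K

1215 K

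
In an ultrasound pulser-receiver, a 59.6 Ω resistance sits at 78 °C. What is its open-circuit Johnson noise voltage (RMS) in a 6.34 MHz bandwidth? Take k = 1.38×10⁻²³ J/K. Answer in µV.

T = 78 °C + 273.15 = 351.15 K
V_n = √(4kTRB)
4kTRB = 4 × 1.38×10⁻²³ × 351.15 × 5.96×10¹ × 6.34×10⁶ = 7.32×10⁻¹² V²
V_n = √(7.32×10⁻¹²) = 2.71×10⁻⁶ V = 2.71 µV

2.71 µV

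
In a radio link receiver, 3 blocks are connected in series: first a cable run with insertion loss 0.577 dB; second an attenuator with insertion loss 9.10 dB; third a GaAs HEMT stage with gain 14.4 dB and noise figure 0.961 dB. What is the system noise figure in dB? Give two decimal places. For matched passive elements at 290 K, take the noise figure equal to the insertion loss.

Convert to linear (a loss of L dB is a gain of −L dB): F_i = 10^(NF_i/10), G_i = 10^(G_i,dB/10)
  Stage 1: F_1 = 10^(0.577/10) = 1.142, G_1 = 10^(−0.577/10) = 0.8756
  Stage 2: F_2 = 10^(9.10/10) = 8.128, G_2 = 10^(−9.10/10) = 0.1230
  Stage 3: F_3 = 10^(0.961/10) = 1.248, G_3 = 10^(14.4/10) = 27.54
Friis cascade:
  F = 1.142 + (8.128 − 1)/0.8756 + (1.248 − 1)/0.1077 = 11.58
NF = 10 log₁₀(11.58) = 10.64 dB

10.64 dB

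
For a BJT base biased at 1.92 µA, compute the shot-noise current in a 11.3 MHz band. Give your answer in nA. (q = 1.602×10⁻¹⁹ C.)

2.64 nA

I_n = √(2qI·B)
2qI·B = 2 × 1.602×10⁻¹⁹ × 1.92×10⁻⁶ × 1.13×10⁷ = 6.95×10⁻¹⁸ A²
I_n = √(6.95×10⁻¹⁸) = 2.64×10⁻⁹ A = 2.64 nA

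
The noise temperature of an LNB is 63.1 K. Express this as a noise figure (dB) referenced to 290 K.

F = 1 + T_e/T₀ = 1 + 63.1/290 = 1.21759
NF = 10 log₁₀(1.21759) = 0.855 dB

0.855 dB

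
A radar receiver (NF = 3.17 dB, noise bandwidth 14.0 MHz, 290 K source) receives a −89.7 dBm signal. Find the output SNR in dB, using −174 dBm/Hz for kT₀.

9.7 dB

Noise floor: N = −174 + 10 log₁₀(B) + NF
10 log₁₀(1.40×10⁷) = 71.46 dB
N = −174 + 71.46 + 3.17 = −99.37 dBm
SNR = P_sig − N = −89.7 − (−99.37) = 9.67 dB → 9.7 dB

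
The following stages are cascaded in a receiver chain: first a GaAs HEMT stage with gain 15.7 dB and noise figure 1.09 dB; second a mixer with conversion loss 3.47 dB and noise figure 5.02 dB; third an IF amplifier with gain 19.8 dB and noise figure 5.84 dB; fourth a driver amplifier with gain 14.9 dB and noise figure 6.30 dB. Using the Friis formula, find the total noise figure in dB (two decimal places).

1.81 dB

Convert to linear (a loss of L dB is a gain of −L dB): F_i = 10^(NF_i/10), G_i = 10^(G_i,dB/10)
  Stage 1: F_1 = 10^(1.09/10) = 1.285, G_1 = 10^(15.7/10) = 37.15
  Stage 2: F_2 = 10^(5.02/10) = 3.177, G_2 = 10^(−3.47/10) = 0.4498
  Stage 3: F_3 = 10^(5.84/10) = 3.837, G_3 = 10^(19.8/10) = 95.50
  Stage 4: F_4 = 10^(6.30/10) = 4.266, G_4 = 10^(14.9/10) = 30.90
Friis cascade:
  F = 1.285 + (3.177 − 1)/37.15 + (3.837 − 1)/16.71 + (4.266 − 1)/1596 = 1.516
NF = 10 log₁₀(1.516) = 1.81 dB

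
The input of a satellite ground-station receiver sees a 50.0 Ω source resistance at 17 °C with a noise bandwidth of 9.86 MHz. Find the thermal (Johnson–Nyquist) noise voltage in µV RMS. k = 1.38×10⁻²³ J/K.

2.81 µV

T = 17 °C + 273.15 = 290.15 K
V_n = √(4kTRB)
4kTRB = 4 × 1.38×10⁻²³ × 290.15 × 5.00×10¹ × 9.86×10⁶ = 7.90×10⁻¹² V²
V_n = √(7.90×10⁻¹²) = 2.81×10⁻⁶ V = 2.81 µV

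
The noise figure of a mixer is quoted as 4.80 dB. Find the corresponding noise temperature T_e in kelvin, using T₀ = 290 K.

F = 10^(4.80/10) = 3.01995
T_e = (F − 1)·T₀ = (3.01995 − 1) × 290 = 586 K

586 K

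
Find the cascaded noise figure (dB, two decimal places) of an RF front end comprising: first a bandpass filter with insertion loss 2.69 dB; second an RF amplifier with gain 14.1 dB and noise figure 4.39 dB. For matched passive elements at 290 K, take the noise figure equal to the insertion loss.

Convert to linear (a loss of L dB is a gain of −L dB): F_i = 10^(NF_i/10), G_i = 10^(G_i,dB/10)
  Stage 1: F_1 = 10^(2.69/10) = 1.858, G_1 = 10^(−2.69/10) = 0.5383
  Stage 2: F_2 = 10^(4.39/10) = 2.748, G_2 = 10^(14.1/10) = 25.70
Friis cascade:
  F = 1.858 + (2.748 − 1)/0.5383 = 5.105
NF = 10 log₁₀(5.105) = 7.08 dB

7.08 dB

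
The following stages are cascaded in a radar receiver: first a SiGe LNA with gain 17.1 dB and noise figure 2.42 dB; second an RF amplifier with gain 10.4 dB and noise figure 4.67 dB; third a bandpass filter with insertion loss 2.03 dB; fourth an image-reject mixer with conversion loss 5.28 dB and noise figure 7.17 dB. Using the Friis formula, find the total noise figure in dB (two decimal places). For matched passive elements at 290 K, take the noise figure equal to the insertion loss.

Convert to linear (a loss of L dB is a gain of −L dB): F_i = 10^(NF_i/10), G_i = 10^(G_i,dB/10)
  Stage 1: F_1 = 10^(2.42/10) = 1.746, G_1 = 10^(17.1/10) = 51.29
  Stage 2: F_2 = 10^(4.67/10) = 2.931, G_2 = 10^(10.4/10) = 10.96
  Stage 3: F_3 = 10^(2.03/10) = 1.596, G_3 = 10^(−2.03/10) = 0.6266
  Stage 4: F_4 = 10^(7.17/10) = 5.212, G_4 = 10^(−5.28/10) = 0.2965
Friis cascade:
  F = 1.746 + (2.931 − 1)/51.29 + (1.596 − 1)/562.3 + (5.212 − 1)/352.4 = 1.796
NF = 10 log₁₀(1.796) = 2.54 dB

2.54 dB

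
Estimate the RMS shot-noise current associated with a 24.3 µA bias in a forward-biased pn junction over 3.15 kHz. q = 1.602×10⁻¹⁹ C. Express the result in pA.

I_n = √(2qI·B)
2qI·B = 2 × 1.602×10⁻¹⁹ × 2.43×10⁻⁵ × 3.15×10³ = 2.45×10⁻²⁰ A²
I_n = √(2.45×10⁻²⁰) = 1.57×10⁻¹⁰ A = 157 pA

157 pA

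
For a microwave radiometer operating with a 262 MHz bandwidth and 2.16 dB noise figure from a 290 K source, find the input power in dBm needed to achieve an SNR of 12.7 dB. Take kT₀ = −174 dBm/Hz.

−75.0 dBm

Sensitivity = −174 + 10 log₁₀(B) + NF + SNR_min
= −174 + 84.18 + 2.16 + 12.7
= −74.96 dBm → −75.0 dBm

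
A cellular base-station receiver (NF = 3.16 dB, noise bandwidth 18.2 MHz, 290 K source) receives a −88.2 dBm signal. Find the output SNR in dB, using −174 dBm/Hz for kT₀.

10.0 dB

Noise floor: N = −174 + 10 log₁₀(B) + NF
10 log₁₀(1.82×10⁷) = 72.6 dB
N = −174 + 72.6 + 3.16 = −98.24 dBm
SNR = P_sig − N = −88.2 − (−98.24) = 10.04 dB → 10.0 dB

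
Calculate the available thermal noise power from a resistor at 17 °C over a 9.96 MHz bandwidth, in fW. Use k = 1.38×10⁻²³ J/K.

T = 17 °C + 273.15 = 290.15 K
P_n = kTB = 1.38×10⁻²³ × 290.15 × 9.96×10⁶ = 3.99×10⁻¹⁴ W = 39.9 fW

39.9 fW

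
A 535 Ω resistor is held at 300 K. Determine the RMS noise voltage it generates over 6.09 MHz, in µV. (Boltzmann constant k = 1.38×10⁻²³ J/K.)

V_n = √(4kTRB)
4kTRB = 4 × 1.38×10⁻²³ × 300 × 5.35×10² × 6.09×10⁶ = 5.40×10⁻¹¹ V²
V_n = √(5.40×10⁻¹¹) = 7.35×10⁻⁶ V = 7.35 µV

7.35 µV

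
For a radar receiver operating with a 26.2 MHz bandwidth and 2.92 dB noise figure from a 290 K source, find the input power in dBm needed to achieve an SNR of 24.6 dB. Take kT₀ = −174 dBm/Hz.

Sensitivity = −174 + 10 log₁₀(B) + NF + SNR_min
= −174 + 74.18 + 2.92 + 24.6
= −72.30 dBm → −72.3 dBm

−72.3 dBm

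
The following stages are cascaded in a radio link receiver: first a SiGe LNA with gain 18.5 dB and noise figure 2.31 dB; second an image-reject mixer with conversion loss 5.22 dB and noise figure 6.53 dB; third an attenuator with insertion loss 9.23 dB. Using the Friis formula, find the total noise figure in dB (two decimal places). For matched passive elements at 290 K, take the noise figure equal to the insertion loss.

Convert to linear (a loss of L dB is a gain of −L dB): F_i = 10^(NF_i/10), G_i = 10^(G_i,dB/10)
  Stage 1: F_1 = 10^(2.31/10) = 1.702, G_1 = 10^(18.5/10) = 70.79
  Stage 2: F_2 = 10^(6.53/10) = 4.498, G_2 = 10^(−5.22/10) = 0.3006
  Stage 3: F_3 = 10^(9.23/10) = 8.375, G_3 = 10^(−9.23/10) = 0.1194
Friis cascade:
  F = 1.702 + (4.498 − 1)/70.79 + (8.375 − 1)/21.28 = 2.098
NF = 10 log₁₀(2.098) = 3.22 dB

3.22 dB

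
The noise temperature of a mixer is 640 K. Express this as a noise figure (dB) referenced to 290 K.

5.06 dB

F = 1 + T_e/T₀ = 1 + 640/290 = 3.2069
NF = 10 log₁₀(3.2069) = 5.06 dB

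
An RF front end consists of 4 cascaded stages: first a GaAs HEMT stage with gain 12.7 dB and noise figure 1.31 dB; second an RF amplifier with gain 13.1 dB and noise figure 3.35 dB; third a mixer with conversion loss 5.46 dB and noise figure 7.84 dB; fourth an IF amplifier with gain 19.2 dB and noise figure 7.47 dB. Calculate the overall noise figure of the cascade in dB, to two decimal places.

1.67 dB

Convert to linear (a loss of L dB is a gain of −L dB): F_i = 10^(NF_i/10), G_i = 10^(G_i,dB/10)
  Stage 1: F_1 = 10^(1.31/10) = 1.352, G_1 = 10^(12.7/10) = 18.62
  Stage 2: F_2 = 10^(3.35/10) = 2.163, G_2 = 10^(13.1/10) = 20.42
  Stage 3: F_3 = 10^(7.84/10) = 6.081, G_3 = 10^(−5.46/10) = 0.2844
  Stage 4: F_4 = 10^(7.47/10) = 5.585, G_4 = 10^(19.2/10) = 83.18
Friis cascade:
  F = 1.352 + (2.163 − 1)/18.62 + (6.081 − 1)/380.2 + (5.585 − 1)/108.1 = 1.470
NF = 10 log₁₀(1.470) = 1.67 dB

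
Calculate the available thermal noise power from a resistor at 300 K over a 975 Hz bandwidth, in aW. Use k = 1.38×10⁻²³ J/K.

4.04 aW

P_n = kTB = 1.38×10⁻²³ × 300 × 9.75×10² = 4.04×10⁻¹⁸ W = 4.04 aW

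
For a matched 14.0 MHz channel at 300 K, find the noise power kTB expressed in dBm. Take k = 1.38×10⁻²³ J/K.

−102.4 dBm

P_n = kTB = 1.38×10⁻²³ × 300 × 1.40×10⁷ = 5.80×10⁻¹⁴ W
In dBm: 10 log₁₀(5.80×10⁻¹⁴ / 10⁻³) = −102.4 dBm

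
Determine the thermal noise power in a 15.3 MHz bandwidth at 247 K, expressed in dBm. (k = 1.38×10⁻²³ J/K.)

P_n = kTB = 1.38×10⁻²³ × 247 × 1.53×10⁷ = 5.22×10⁻¹⁴ W
In dBm: 10 log₁₀(5.22×10⁻¹⁴ / 10⁻³) = −102.8 dBm

−102.8 dBm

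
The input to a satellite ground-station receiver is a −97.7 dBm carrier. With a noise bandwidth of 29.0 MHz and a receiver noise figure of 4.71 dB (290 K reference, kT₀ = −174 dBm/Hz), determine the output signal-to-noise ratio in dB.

−3.0 dB

Noise floor: N = −174 + 10 log₁₀(B) + NF
10 log₁₀(2.90×10⁷) = 74.62 dB
N = −174 + 74.62 + 4.71 = −94.67 dBm
SNR = P_sig − N = −97.7 − (−94.67) = −3.03 dB → −3.0 dB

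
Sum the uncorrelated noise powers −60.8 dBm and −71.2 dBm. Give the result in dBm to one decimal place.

−60.4 dBm

Convert to linear, add, convert back:
P₁ = 8.32×10⁻¹⁰ W, P₂ = 7.59×10⁻¹¹ W
P_tot = 9.08×10⁻¹⁰ W → 10 log₁₀(P_tot / 10⁻³) = −60.4 dBm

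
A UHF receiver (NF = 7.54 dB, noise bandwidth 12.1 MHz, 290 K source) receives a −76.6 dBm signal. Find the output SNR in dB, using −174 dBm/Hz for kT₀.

Noise floor: N = −174 + 10 log₁₀(B) + NF
10 log₁₀(1.21×10⁷) = 70.83 dB
N = −174 + 70.83 + 7.54 = −95.63 dBm
SNR = P_sig − N = −76.6 − (−95.63) = 19.03 dB → 19.0 dB

19.0 dB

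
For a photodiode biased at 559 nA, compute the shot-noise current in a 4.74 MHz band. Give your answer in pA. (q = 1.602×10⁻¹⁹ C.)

921 pA

I_n = √(2qI·B)
2qI·B = 2 × 1.602×10⁻¹⁹ × 5.59×10⁻⁷ × 4.74×10⁶ = 8.49×10⁻¹⁹ A²
I_n = √(8.49×10⁻¹⁹) = 9.21×10⁻¹⁰ A = 921 pA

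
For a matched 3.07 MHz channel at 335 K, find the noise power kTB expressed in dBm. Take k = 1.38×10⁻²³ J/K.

−108.5 dBm

P_n = kTB = 1.38×10⁻²³ × 335 × 3.07×10⁶ = 1.42×10⁻¹⁴ W
In dBm: 10 log₁₀(1.42×10⁻¹⁴ / 10⁻³) = −108.5 dBm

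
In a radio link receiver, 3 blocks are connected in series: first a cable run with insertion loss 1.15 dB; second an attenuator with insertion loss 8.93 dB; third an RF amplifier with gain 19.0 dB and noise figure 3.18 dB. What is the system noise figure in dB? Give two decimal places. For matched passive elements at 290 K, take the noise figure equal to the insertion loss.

Convert to linear (a loss of L dB is a gain of −L dB): F_i = 10^(NF_i/10), G_i = 10^(G_i,dB/10)
  Stage 1: F_1 = 10^(1.15/10) = 1.303, G_1 = 10^(−1.15/10) = 0.7674
  Stage 2: F_2 = 10^(8.93/10) = 7.816, G_2 = 10^(−8.93/10) = 0.1279
  Stage 3: F_3 = 10^(3.18/10) = 2.080, G_3 = 10^(19.0/10) = 79.43
Friis cascade:
  F = 1.303 + (7.816 − 1)/0.7674 + (2.080 − 1)/0.09817 = 21.18
NF = 10 log₁₀(21.18) = 13.26 dB

13.26 dB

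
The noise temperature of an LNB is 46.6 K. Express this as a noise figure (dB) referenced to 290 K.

F = 1 + T_e/T₀ = 1 + 46.6/290 = 1.16069
NF = 10 log₁₀(1.16069) = 0.647 dB

0.647 dB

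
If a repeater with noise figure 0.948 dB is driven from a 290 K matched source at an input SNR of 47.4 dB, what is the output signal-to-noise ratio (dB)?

By definition F = SNR_in/SNR_out, so in dB: SNR_out = SNR_in − NF
SNR_out = 47.4 − 0.948 = 46.452 dB

46.452 dB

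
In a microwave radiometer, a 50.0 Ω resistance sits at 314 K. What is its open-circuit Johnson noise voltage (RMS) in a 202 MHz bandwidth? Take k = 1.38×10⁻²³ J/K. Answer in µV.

V_n = √(4kTRB)
4kTRB = 4 × 1.38×10⁻²³ × 314 × 5.00×10¹ × 2.02×10⁸ = 1.75×10⁻¹⁰ V²
V_n = √(1.75×10⁻¹⁰) = 1.32×10⁻⁵ V = 13.2 µV

13.2 µV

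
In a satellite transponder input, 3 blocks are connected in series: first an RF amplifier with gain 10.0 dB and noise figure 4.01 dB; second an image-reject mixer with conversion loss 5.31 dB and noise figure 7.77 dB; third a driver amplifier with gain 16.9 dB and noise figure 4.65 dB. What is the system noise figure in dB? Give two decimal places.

Convert to linear (a loss of L dB is a gain of −L dB): F_i = 10^(NF_i/10), G_i = 10^(G_i,dB/10)
  Stage 1: F_1 = 10^(4.01/10) = 2.518, G_1 = 10^(10.0/10) = 10.00
  Stage 2: F_2 = 10^(7.77/10) = 5.984, G_2 = 10^(−5.31/10) = 0.2944
  Stage 3: F_3 = 10^(4.65/10) = 2.917, G_3 = 10^(16.9/10) = 48.98
Friis cascade:
  F = 2.518 + (5.984 − 1)/10.00 + (2.917 − 1)/2.944 = 3.667
NF = 10 log₁₀(3.667) = 5.64 dB

5.64 dB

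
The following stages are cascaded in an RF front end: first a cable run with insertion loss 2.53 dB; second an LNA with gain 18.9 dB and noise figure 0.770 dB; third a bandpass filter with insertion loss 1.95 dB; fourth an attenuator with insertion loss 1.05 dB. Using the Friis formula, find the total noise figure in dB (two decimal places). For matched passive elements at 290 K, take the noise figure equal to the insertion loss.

3.35 dB

Convert to linear (a loss of L dB is a gain of −L dB): F_i = 10^(NF_i/10), G_i = 10^(G_i,dB/10)
  Stage 1: F_1 = 10^(2.53/10) = 1.791, G_1 = 10^(−2.53/10) = 0.5585
  Stage 2: F_2 = 10^(0.770/10) = 1.194, G_2 = 10^(18.9/10) = 77.62
  Stage 3: F_3 = 10^(1.95/10) = 1.567, G_3 = 10^(−1.95/10) = 0.6383
  Stage 4: F_4 = 10^(1.05/10) = 1.274, G_4 = 10^(−1.05/10) = 0.7852
Friis cascade:
  F = 1.791 + (1.194 − 1)/0.5585 + (1.567 − 1)/43.35 + (1.274 − 1)/27.67 = 2.161
NF = 10 log₁₀(2.161) = 3.35 dB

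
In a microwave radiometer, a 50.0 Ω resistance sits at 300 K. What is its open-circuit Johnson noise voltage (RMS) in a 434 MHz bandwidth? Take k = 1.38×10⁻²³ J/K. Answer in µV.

19.0 µV

V_n = √(4kTRB)
4kTRB = 4 × 1.38×10⁻²³ × 300 × 5.00×10¹ × 4.34×10⁸ = 3.59×10⁻¹⁰ V²
V_n = √(3.59×10⁻¹⁰) = 1.90×10⁻⁵ V = 19.0 µV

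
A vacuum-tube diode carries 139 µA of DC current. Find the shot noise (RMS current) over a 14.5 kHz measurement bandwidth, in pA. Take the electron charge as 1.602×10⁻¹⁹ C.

I_n = √(2qI·B)
2qI·B = 2 × 1.602×10⁻¹⁹ × 1.39×10⁻⁴ × 1.45×10⁴ = 6.46×10⁻¹⁹ A²
I_n = √(6.46×10⁻¹⁹) = 8.04×10⁻¹⁰ A = 804 pA

804 pA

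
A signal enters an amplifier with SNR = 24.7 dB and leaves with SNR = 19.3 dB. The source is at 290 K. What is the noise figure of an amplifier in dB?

NF (dB) = SNR_in(dB) − SNR_out(dB) when the source is at T₀
NF = 24.7 − 19.3 = 5.4 dB

5.4 dB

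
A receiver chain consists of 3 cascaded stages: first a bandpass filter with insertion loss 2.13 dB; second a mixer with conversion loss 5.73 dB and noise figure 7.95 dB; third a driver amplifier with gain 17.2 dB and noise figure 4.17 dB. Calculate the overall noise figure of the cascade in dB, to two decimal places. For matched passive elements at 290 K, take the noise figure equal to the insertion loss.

13.02 dB

Convert to linear (a loss of L dB is a gain of −L dB): F_i = 10^(NF_i/10), G_i = 10^(G_i,dB/10)
  Stage 1: F_1 = 10^(2.13/10) = 1.633, G_1 = 10^(−2.13/10) = 0.6124
  Stage 2: F_2 = 10^(7.95/10) = 6.237, G_2 = 10^(−5.73/10) = 0.2673
  Stage 3: F_3 = 10^(4.17/10) = 2.612, G_3 = 10^(17.2/10) = 52.48
Friis cascade:
  F = 1.633 + (6.237 − 1)/0.6124 + (2.612 − 1)/0.1637 = 20.04
NF = 10 log₁₀(20.04) = 13.02 dB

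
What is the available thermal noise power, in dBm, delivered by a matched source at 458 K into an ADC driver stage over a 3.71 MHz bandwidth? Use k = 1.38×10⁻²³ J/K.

P_n = kTB = 1.38×10⁻²³ × 458 × 3.71×10⁶ = 2.34×10⁻¹⁴ W
In dBm: 10 log₁₀(2.34×10⁻¹⁴ / 10⁻³) = −106.3 dBm

−106.3 dBm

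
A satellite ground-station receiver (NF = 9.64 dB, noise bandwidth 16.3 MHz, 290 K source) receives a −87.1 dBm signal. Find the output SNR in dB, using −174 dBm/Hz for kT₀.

Noise floor: N = −174 + 10 log₁₀(B) + NF
10 log₁₀(1.63×10⁷) = 72.12 dB
N = −174 + 72.12 + 9.64 = −92.24 dBm
SNR = P_sig − N = −87.1 − (−92.24) = 5.14 dB → 5.1 dB

5.1 dB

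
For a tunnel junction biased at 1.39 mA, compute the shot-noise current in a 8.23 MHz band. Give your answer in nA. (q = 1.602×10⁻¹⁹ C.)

60.5 nA

I_n = √(2qI·B)
2qI·B = 2 × 1.602×10⁻¹⁹ × 1.39×10⁻³ × 8.23×10⁶ = 3.67×10⁻¹⁵ A²
I_n = √(3.67×10⁻¹⁵) = 6.05×10⁻⁸ A = 60.5 nA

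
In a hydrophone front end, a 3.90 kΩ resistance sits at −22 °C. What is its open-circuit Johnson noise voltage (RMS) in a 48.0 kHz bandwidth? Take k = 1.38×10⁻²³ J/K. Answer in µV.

T = −22 °C + 273.15 = 251.15 K
V_n = √(4kTRB)
4kTRB = 4 × 1.38×10⁻²³ × 251.15 × 3.90×10³ × 4.80×10⁴ = 2.60×10⁻¹² V²
V_n = √(2.60×10⁻¹²) = 1.61×10⁻⁶ V = 1.61 µV

1.61 µV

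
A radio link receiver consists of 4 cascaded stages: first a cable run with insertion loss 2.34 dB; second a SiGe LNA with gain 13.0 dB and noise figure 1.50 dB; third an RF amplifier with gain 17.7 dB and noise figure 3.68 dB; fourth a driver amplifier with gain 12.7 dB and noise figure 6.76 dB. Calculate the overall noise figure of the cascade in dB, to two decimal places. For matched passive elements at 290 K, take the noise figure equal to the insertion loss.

4.05 dB

Convert to linear (a loss of L dB is a gain of −L dB): F_i = 10^(NF_i/10), G_i = 10^(G_i,dB/10)
  Stage 1: F_1 = 10^(2.34/10) = 1.714, G_1 = 10^(−2.34/10) = 0.5834
  Stage 2: F_2 = 10^(1.50/10) = 1.413, G_2 = 10^(13.0/10) = 19.95
  Stage 3: F_3 = 10^(3.68/10) = 2.333, G_3 = 10^(17.7/10) = 58.88
  Stage 4: F_4 = 10^(6.76/10) = 4.742, G_4 = 10^(12.7/10) = 18.62
Friis cascade:
  F = 1.714 + (1.413 − 1)/0.5834 + (2.333 − 1)/11.64 + (4.742 − 1)/685.5 = 2.541
NF = 10 log₁₀(2.541) = 4.05 dB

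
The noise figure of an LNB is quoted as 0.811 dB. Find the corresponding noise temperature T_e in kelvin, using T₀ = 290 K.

F = 10^(0.811/10) = 1.20531
T_e = (F − 1)·T₀ = (1.20531 − 1) × 290 = 59.5 K

59.5 K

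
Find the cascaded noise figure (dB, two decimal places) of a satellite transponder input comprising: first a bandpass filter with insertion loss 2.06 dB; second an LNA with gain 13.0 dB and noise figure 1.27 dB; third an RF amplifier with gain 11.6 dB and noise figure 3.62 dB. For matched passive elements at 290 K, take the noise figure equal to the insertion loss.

3.54 dB

Convert to linear (a loss of L dB is a gain of −L dB): F_i = 10^(NF_i/10), G_i = 10^(G_i,dB/10)
  Stage 1: F_1 = 10^(2.06/10) = 1.607, G_1 = 10^(−2.06/10) = 0.6223
  Stage 2: F_2 = 10^(1.27/10) = 1.340, G_2 = 10^(13.0/10) = 19.95
  Stage 3: F_3 = 10^(3.62/10) = 2.301, G_3 = 10^(11.6/10) = 14.45
Friis cascade:
  F = 1.607 + (1.340 − 1)/0.6223 + (2.301 − 1)/12.42 = 2.258
NF = 10 log₁₀(2.258) = 3.54 dB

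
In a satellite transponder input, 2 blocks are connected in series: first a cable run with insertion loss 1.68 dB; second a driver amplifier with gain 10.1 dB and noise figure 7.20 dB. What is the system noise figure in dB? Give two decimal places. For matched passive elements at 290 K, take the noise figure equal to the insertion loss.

Convert to linear (a loss of L dB is a gain of −L dB): F_i = 10^(NF_i/10), G_i = 10^(G_i,dB/10)
  Stage 1: F_1 = 10^(1.68/10) = 1.472, G_1 = 10^(−1.68/10) = 0.6792
  Stage 2: F_2 = 10^(7.20/10) = 5.248, G_2 = 10^(10.1/10) = 10.23
Friis cascade:
  F = 1.472 + (5.248 − 1)/0.6792 = 7.727
NF = 10 log₁₀(7.727) = 8.88 dB

8.88 dB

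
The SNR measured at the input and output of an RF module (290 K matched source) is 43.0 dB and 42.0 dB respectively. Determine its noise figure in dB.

NF (dB) = SNR_in(dB) − SNR_out(dB) when the source is at T₀
NF = 43.0 − 42.0 = 1.0 dB

1.0 dB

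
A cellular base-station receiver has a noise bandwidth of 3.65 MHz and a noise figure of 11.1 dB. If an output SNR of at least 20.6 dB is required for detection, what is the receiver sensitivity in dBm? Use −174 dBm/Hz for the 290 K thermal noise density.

Sensitivity = −174 + 10 log₁₀(B) + NF + SNR_min
= −174 + 65.62 + 11.1 + 20.6
= −76.68 dBm → −76.7 dBm

−76.7 dBm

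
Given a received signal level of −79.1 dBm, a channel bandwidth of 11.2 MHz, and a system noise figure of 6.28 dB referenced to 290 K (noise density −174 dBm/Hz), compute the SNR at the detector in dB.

18.1 dB

Noise floor: N = −174 + 10 log₁₀(B) + NF
10 log₁₀(1.12×10⁷) = 70.49 dB
N = −174 + 70.49 + 6.28 = −97.23 dBm
SNR = P_sig − N = −79.1 − (−97.23) = 18.13 dB → 18.1 dB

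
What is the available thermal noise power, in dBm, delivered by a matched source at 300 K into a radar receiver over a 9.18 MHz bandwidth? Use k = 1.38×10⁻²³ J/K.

P_n = kTB = 1.38×10⁻²³ × 300 × 9.18×10⁶ = 3.80×10⁻¹⁴ W
In dBm: 10 log₁₀(3.80×10⁻¹⁴ / 10⁻³) = −104.2 dBm

−104.2 dBm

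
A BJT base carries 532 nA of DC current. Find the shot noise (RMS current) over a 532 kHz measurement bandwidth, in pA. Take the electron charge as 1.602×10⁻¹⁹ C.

301 pA

I_n = √(2qI·B)
2qI·B = 2 × 1.602×10⁻¹⁹ × 5.32×10⁻⁷ × 5.32×10⁵ = 9.07×10⁻²⁰ A²
I_n = √(9.07×10⁻²⁰) = 3.01×10⁻¹⁰ A = 301 pA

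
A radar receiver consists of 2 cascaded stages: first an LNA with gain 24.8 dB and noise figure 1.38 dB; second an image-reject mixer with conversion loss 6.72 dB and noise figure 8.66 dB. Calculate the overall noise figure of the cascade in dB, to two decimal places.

1.45 dB

Convert to linear (a loss of L dB is a gain of −L dB): F_i = 10^(NF_i/10), G_i = 10^(G_i,dB/10)
  Stage 1: F_1 = 10^(1.38/10) = 1.374, G_1 = 10^(24.8/10) = 302.0
  Stage 2: F_2 = 10^(8.66/10) = 7.345, G_2 = 10^(−6.72/10) = 0.2128
Friis cascade:
  F = 1.374 + (7.345 − 1)/302.0 = 1.395
NF = 10 log₁₀(1.395) = 1.45 dB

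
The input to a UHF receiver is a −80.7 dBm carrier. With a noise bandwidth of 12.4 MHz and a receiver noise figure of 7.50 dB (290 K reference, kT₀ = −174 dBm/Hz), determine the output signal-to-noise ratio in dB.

Noise floor: N = −174 + 10 log₁₀(B) + NF
10 log₁₀(1.24×10⁷) = 70.93 dB
N = −174 + 70.93 + 7.50 = −95.57 dBm
SNR = P_sig − N = −80.7 − (−95.57) = 14.87 dB → 14.9 dB

14.9 dB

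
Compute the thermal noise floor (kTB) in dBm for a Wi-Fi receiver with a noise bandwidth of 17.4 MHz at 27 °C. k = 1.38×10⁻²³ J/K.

T = 27 °C + 273.15 = 300.15 K
P_n = kTB = 1.38×10⁻²³ × 300.15 × 1.74×10⁷ = 7.21×10⁻¹⁴ W
In dBm: 10 log₁₀(7.21×10⁻¹⁴ / 10⁻³) = −101.4 dBm

−101.4 dBm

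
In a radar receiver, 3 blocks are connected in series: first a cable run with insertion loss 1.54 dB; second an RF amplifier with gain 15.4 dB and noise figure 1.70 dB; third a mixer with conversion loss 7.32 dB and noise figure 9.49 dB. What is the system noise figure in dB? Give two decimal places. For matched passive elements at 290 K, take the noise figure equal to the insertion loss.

Convert to linear (a loss of L dB is a gain of −L dB): F_i = 10^(NF_i/10), G_i = 10^(G_i,dB/10)
  Stage 1: F_1 = 10^(1.54/10) = 1.426, G_1 = 10^(−1.54/10) = 0.7015
  Stage 2: F_2 = 10^(1.70/10) = 1.479, G_2 = 10^(15.4/10) = 34.67
  Stage 3: F_3 = 10^(9.49/10) = 8.892, G_3 = 10^(−7.32/10) = 0.1854
Friis cascade:
  F = 1.426 + (1.479 − 1)/0.7015 + (8.892 − 1)/24.32 = 2.433
NF = 10 log₁₀(2.433) = 3.86 dB

3.86 dB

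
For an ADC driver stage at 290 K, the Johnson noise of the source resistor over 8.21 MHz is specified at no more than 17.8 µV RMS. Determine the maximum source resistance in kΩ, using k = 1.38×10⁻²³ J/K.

2.41 kΩ

Johnson–Nyquist: V_n = √(4kTRB) ⇒ R = V_n² / (4kTB)
4kTB = 4 × 1.38×10⁻²³ × 290 × 8.21×10⁶ = 1.31×10⁻¹³
R = (1.78×10⁻⁵)² / 1.31×10⁻¹³ = 2.41×10³ Ω = 2.41 kΩ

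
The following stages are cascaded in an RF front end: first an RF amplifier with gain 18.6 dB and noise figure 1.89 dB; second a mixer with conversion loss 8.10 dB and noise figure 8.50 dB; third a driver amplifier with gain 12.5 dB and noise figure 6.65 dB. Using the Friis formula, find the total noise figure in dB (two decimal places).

Convert to linear (a loss of L dB is a gain of −L dB): F_i = 10^(NF_i/10), G_i = 10^(G_i,dB/10)
  Stage 1: F_1 = 10^(1.89/10) = 1.545, G_1 = 10^(18.6/10) = 72.44
  Stage 2: F_2 = 10^(8.50/10) = 7.079, G_2 = 10^(−8.10/10) = 0.1549
  Stage 3: F_3 = 10^(6.65/10) = 4.624, G_3 = 10^(12.5/10) = 17.78
Friis cascade:
  F = 1.545 + (7.079 − 1)/72.44 + (4.624 − 1)/11.22 = 1.952
NF = 10 log₁₀(1.952) = 2.91 dB

2.91 dB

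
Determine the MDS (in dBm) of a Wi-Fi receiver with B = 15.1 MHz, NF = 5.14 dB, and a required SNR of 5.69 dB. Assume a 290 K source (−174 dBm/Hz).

Sensitivity = −174 + 10 log₁₀(B) + NF + SNR_min
= −174 + 71.79 + 5.14 + 5.69
= −91.38 dBm → −91.4 dBm

−91.4 dBm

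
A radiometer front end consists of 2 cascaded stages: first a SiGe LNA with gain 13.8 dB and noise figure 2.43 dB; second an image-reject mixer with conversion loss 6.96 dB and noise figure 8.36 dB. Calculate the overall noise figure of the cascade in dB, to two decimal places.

3.00 dB

Convert to linear (a loss of L dB is a gain of −L dB): F_i = 10^(NF_i/10), G_i = 10^(G_i,dB/10)
  Stage 1: F_1 = 10^(2.43/10) = 1.750, G_1 = 10^(13.8/10) = 23.99
  Stage 2: F_2 = 10^(8.36/10) = 6.855, G_2 = 10^(−6.96/10) = 0.2014
Friis cascade:
  F = 1.750 + (6.855 − 1)/23.99 = 1.994
NF = 10 log₁₀(1.994) = 3.00 dB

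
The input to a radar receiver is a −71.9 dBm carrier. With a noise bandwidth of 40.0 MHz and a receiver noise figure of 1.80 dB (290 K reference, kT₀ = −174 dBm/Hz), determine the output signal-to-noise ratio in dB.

Noise floor: N = −174 + 10 log₁₀(B) + NF
10 log₁₀(4.00×10⁷) = 76.02 dB
N = −174 + 76.02 + 1.80 = −96.18 dBm
SNR = P_sig − N = −71.9 − (−96.18) = 24.28 dB → 24.3 dB

24.3 dB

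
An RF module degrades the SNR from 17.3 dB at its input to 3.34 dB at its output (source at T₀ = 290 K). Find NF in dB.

NF (dB) = SNR_in(dB) − SNR_out(dB) when the source is at T₀
NF = 17.3 − 3.34 = 13.96 dB

13.96 dB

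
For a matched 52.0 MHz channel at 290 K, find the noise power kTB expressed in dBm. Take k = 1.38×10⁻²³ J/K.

−96.8 dBm

P_n = kTB = 1.38×10⁻²³ × 290 × 5.20×10⁷ = 2.08×10⁻¹³ W
In dBm: 10 log₁₀(2.08×10⁻¹³ / 10⁻³) = −96.8 dBm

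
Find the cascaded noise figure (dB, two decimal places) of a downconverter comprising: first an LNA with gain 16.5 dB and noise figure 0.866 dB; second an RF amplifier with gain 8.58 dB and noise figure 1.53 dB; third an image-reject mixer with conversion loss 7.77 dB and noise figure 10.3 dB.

Convert to linear (a loss of L dB is a gain of −L dB): F_i = 10^(NF_i/10), G_i = 10^(G_i,dB/10)
  Stage 1: F_1 = 10^(0.866/10) = 1.221, G_1 = 10^(16.5/10) = 44.67
  Stage 2: F_2 = 10^(1.53/10) = 1.422, G_2 = 10^(8.58/10) = 7.211
  Stage 3: F_3 = 10^(10.3/10) = 10.72, G_3 = 10^(−7.77/10) = 0.1671
Friis cascade:
  F = 1.221 + (1.422 − 1)/44.67 + (10.72 − 1)/322.1 = 1.260
NF = 10 log₁₀(1.260) = 1.00 dB

1.00 dB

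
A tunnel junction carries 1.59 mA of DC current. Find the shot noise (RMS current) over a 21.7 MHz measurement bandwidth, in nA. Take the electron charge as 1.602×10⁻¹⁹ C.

I_n = √(2qI·B)
2qI·B = 2 × 1.602×10⁻¹⁹ × 1.59×10⁻³ × 2.17×10⁷ = 1.11×10⁻¹⁴ A²
I_n = √(1.11×10⁻¹⁴) = 1.05×10⁻⁷ A = 105 nA

105 nA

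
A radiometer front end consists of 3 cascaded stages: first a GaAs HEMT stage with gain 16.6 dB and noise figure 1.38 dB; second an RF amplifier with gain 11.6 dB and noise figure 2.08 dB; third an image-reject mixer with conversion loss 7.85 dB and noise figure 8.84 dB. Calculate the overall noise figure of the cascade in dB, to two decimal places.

1.45 dB

Convert to linear (a loss of L dB is a gain of −L dB): F_i = 10^(NF_i/10), G_i = 10^(G_i,dB/10)
  Stage 1: F_1 = 10^(1.38/10) = 1.374, G_1 = 10^(16.6/10) = 45.71
  Stage 2: F_2 = 10^(2.08/10) = 1.614, G_2 = 10^(11.6/10) = 14.45
  Stage 3: F_3 = 10^(8.84/10) = 7.656, G_3 = 10^(−7.85/10) = 0.1641
Friis cascade:
  F = 1.374 + (1.614 − 1)/45.71 + (7.656 − 1)/660.7 = 1.398
NF = 10 log₁₀(1.398) = 1.45 dB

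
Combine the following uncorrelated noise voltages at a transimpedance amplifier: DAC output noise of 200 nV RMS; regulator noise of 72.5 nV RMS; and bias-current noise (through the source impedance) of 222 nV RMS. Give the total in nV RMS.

Uncorrelated sources add in power (mean-square): V_tot = √(ΣV_i²)
V_tot = √[(2.00×10⁻⁷)² + (7.25×10⁻⁸)² + (2.22×10⁻⁷)²] = 3.07×10⁻⁷ V = 307 nV

307 nV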